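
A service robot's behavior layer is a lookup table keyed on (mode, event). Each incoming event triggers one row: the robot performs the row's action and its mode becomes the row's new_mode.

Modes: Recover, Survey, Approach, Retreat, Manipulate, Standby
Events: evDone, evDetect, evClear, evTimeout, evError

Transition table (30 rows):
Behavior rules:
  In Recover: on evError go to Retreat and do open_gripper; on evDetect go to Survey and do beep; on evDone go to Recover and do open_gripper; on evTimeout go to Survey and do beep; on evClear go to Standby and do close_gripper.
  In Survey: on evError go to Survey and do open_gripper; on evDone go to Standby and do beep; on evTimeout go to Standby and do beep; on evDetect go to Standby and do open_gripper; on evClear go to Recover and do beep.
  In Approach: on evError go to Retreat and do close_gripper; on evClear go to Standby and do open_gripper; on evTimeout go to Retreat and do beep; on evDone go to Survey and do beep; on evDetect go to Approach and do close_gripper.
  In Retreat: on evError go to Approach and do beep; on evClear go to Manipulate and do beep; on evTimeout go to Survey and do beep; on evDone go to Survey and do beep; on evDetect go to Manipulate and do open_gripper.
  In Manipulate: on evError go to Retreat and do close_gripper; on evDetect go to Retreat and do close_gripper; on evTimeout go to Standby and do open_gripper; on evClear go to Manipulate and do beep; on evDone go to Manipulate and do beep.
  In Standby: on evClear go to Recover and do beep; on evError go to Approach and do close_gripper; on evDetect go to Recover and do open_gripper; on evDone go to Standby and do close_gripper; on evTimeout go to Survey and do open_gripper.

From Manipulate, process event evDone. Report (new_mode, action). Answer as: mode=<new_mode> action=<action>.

mode=Manipulate action=beep

current mode = Manipulate; filter table to that mode:
  (Manipulate, evError) → (Retreat, close_gripper)
  (Manipulate, evDetect) → (Retreat, close_gripper)
  (Manipulate, evTimeout) → (Standby, open_gripper)
  (Manipulate, evClear) → (Manipulate, beep)
  (Manipulate, evDone) → (Manipulate, beep)  ← event matches
event = evDone selects (Manipulate, beep)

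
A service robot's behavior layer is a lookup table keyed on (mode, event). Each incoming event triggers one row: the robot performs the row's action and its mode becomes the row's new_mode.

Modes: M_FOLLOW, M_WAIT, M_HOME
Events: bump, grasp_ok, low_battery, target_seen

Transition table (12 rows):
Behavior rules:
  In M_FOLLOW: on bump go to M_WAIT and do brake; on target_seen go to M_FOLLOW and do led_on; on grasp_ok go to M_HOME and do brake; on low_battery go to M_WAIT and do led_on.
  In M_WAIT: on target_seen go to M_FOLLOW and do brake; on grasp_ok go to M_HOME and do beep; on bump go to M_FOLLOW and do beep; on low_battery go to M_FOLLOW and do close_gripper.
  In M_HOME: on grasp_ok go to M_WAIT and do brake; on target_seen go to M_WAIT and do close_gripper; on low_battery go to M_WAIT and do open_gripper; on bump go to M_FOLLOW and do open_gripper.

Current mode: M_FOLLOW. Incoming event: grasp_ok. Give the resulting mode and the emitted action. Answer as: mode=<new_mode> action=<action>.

current mode = M_FOLLOW; filter table to that mode:
  (M_FOLLOW, bump) → (M_WAIT, brake)
  (M_FOLLOW, target_seen) → (M_FOLLOW, led_on)
  (M_FOLLOW, grasp_ok) → (M_HOME, brake)  ← event matches
  (M_FOLLOW, low_battery) → (M_WAIT, led_on)
event = grasp_ok selects (M_HOME, brake)

mode=M_HOME action=brake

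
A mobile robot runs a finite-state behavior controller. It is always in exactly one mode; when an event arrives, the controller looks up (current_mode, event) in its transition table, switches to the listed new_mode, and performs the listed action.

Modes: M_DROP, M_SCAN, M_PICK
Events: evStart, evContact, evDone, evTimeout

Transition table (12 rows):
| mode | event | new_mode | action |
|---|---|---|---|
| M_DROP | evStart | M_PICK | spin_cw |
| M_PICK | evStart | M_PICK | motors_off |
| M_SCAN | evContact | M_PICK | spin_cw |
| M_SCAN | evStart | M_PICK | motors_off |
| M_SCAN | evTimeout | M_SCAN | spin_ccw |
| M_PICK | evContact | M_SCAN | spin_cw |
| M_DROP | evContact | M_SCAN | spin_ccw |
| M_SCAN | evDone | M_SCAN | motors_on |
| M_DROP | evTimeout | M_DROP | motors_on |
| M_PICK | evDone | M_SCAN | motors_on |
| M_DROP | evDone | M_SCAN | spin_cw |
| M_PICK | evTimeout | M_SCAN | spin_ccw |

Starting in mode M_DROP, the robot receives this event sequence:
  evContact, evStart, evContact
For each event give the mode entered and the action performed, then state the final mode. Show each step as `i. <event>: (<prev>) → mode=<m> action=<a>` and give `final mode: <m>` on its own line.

1. evContact: (M_DROP) → mode=M_SCAN action=spin_ccw
2. evStart: (M_SCAN) → mode=M_PICK action=motors_off
3. evContact: (M_PICK) → mode=M_SCAN action=spin_cw

final mode: M_SCAN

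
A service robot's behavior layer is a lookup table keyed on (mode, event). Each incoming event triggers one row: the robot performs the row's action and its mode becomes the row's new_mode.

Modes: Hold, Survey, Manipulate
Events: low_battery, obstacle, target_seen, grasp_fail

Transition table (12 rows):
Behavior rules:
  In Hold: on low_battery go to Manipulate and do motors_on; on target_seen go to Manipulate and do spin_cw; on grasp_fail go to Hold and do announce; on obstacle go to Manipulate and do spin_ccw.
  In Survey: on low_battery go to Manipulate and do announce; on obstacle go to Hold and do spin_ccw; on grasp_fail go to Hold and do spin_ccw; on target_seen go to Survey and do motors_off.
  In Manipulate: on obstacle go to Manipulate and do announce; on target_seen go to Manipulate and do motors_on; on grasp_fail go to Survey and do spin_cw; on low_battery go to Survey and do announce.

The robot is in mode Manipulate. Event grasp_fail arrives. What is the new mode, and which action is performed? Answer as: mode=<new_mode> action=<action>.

mode=Survey action=spin_cw

current mode = Manipulate; filter table to that mode:
  (Manipulate, obstacle) → (Manipulate, announce)
  (Manipulate, target_seen) → (Manipulate, motors_on)
  (Manipulate, grasp_fail) → (Survey, spin_cw)  ← event matches
  (Manipulate, low_battery) → (Survey, announce)
event = grasp_fail selects (Survey, spin_cw)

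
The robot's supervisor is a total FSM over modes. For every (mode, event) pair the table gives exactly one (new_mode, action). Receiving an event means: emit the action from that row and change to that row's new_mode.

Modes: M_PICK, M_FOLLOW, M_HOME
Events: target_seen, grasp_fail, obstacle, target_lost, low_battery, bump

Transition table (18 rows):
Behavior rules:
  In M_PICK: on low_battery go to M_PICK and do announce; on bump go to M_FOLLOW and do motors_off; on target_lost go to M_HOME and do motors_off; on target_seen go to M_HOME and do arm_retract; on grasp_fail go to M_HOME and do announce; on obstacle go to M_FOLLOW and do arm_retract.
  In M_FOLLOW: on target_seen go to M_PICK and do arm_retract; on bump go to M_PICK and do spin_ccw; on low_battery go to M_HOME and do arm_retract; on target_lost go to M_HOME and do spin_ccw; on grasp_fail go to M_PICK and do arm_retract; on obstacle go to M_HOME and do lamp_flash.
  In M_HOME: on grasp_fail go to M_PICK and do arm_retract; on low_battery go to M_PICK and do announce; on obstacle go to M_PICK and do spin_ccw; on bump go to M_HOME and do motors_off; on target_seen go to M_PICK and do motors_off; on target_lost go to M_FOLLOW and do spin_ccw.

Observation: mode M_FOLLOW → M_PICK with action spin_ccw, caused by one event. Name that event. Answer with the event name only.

try target_seen: (M_FOLLOW, target_seen) → (M_PICK, arm_retract)
try grasp_fail: (M_FOLLOW, grasp_fail) → (M_PICK, arm_retract)
try obstacle: (M_FOLLOW, obstacle) → (M_HOME, lamp_flash)
try target_lost: (M_FOLLOW, target_lost) → (M_HOME, spin_ccw)
try low_battery: (M_FOLLOW, low_battery) → (M_HOME, arm_retract)
try bump: (M_FOLLOW, bump) → (M_PICK, spin_ccw)  ← matches

bump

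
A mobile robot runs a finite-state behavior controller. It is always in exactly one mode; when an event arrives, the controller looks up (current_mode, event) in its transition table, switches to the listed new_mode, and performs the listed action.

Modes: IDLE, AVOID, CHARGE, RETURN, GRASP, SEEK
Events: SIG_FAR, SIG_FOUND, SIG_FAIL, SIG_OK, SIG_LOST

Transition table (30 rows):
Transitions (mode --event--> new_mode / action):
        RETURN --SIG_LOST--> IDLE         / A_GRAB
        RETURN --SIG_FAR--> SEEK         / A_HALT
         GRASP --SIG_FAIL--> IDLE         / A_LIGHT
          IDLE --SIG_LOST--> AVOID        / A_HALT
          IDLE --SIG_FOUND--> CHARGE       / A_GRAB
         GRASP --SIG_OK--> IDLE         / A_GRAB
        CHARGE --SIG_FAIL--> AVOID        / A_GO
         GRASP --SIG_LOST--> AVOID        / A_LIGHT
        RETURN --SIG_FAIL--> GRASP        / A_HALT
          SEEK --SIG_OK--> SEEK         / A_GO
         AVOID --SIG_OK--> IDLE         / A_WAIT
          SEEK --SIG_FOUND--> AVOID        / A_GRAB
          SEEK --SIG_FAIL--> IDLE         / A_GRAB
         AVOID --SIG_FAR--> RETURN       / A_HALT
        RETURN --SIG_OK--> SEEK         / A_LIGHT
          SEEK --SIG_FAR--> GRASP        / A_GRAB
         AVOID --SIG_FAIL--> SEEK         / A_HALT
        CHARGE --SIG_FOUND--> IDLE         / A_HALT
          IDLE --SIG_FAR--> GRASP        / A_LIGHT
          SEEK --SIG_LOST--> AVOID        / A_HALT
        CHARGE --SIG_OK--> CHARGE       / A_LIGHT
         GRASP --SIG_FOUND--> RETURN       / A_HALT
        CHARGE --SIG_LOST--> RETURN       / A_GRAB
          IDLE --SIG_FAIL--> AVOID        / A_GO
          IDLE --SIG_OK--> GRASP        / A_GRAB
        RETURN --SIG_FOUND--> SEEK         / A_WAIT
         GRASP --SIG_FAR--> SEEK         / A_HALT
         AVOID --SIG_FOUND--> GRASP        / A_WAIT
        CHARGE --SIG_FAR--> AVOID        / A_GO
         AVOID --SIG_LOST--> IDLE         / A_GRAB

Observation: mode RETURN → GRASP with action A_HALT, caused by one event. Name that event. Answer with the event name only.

try SIG_FAR: (RETURN, SIG_FAR) → (SEEK, A_HALT)
try SIG_FOUND: (RETURN, SIG_FOUND) → (SEEK, A_WAIT)
try SIG_FAIL: (RETURN, SIG_FAIL) → (GRASP, A_HALT)  ← matches
try SIG_OK: (RETURN, SIG_OK) → (SEEK, A_LIGHT)
try SIG_LOST: (RETURN, SIG_LOST) → (IDLE, A_GRAB)

SIG_FAIL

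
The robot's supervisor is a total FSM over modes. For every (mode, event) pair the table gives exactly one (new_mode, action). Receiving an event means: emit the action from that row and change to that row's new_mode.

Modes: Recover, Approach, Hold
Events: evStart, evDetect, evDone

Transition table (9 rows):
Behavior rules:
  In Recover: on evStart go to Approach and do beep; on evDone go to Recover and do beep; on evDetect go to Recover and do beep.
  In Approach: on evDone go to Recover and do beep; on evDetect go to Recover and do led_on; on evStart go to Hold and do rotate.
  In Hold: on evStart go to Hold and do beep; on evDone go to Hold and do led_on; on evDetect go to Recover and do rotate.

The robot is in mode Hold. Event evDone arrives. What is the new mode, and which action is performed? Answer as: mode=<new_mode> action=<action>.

mode=Hold action=led_on

current mode = Hold; filter table to that mode:
  (Hold, evStart) → (Hold, beep)
  (Hold, evDone) → (Hold, led_on)  ← event matches
  (Hold, evDetect) → (Recover, rotate)
event = evDone selects (Hold, led_on)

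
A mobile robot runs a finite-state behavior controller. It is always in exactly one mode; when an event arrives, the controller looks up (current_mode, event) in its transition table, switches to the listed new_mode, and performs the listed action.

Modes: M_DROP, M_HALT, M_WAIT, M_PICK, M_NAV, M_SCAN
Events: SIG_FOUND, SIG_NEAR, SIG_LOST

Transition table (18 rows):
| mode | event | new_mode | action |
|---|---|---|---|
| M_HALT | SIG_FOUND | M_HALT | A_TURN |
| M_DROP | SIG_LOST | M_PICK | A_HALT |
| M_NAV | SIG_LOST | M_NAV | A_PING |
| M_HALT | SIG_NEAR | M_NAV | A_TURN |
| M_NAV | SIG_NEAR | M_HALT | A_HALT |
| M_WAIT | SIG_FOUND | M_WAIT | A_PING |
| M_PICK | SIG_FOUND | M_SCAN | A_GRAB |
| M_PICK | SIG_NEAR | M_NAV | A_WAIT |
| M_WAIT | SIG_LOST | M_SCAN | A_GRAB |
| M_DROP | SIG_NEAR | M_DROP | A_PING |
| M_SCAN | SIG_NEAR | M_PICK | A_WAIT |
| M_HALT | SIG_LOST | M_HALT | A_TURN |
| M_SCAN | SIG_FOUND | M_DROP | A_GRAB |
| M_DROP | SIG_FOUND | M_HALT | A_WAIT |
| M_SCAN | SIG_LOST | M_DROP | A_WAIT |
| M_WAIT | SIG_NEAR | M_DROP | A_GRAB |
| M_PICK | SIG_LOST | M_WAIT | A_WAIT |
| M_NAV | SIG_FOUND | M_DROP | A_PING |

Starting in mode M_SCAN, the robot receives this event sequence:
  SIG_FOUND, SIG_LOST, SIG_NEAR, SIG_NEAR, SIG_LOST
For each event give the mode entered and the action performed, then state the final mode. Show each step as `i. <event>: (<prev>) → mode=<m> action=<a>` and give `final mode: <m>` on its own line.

final mode: M_HALT

1. SIG_FOUND: (M_SCAN) → mode=M_DROP action=A_GRAB
2. SIG_LOST: (M_DROP) → mode=M_PICK action=A_HALT
3. SIG_NEAR: (M_PICK) → mode=M_NAV action=A_WAIT
4. SIG_NEAR: (M_NAV) → mode=M_HALT action=A_HALT
5. SIG_LOST: (M_HALT) → mode=M_HALT action=A_TURN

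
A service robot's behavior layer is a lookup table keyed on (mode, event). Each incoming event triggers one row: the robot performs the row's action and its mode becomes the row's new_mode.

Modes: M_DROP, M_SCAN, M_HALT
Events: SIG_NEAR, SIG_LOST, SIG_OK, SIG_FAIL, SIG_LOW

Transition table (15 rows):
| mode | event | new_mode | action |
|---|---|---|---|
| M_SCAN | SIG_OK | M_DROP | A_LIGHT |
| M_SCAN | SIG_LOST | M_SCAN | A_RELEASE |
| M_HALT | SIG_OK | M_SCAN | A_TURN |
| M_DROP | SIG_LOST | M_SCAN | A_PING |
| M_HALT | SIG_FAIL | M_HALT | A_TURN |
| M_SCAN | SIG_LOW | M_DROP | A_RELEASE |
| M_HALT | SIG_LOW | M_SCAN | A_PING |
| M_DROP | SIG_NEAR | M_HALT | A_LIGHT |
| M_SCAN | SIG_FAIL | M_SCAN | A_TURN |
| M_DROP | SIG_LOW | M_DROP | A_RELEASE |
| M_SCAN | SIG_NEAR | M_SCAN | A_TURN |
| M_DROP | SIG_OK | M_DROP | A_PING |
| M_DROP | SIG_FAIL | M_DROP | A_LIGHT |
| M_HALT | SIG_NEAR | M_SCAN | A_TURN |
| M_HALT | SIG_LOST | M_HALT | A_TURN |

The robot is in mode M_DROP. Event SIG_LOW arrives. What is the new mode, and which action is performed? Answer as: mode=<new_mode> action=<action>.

mode=M_DROP action=A_RELEASE

current mode = M_DROP; filter table to that mode:
  (M_DROP, SIG_LOST) → (M_SCAN, A_PING)
  (M_DROP, SIG_NEAR) → (M_HALT, A_LIGHT)
  (M_DROP, SIG_LOW) → (M_DROP, A_RELEASE)  ← event matches
  (M_DROP, SIG_OK) → (M_DROP, A_PING)
  (M_DROP, SIG_FAIL) → (M_DROP, A_LIGHT)
event = SIG_LOW selects (M_DROP, A_RELEASE)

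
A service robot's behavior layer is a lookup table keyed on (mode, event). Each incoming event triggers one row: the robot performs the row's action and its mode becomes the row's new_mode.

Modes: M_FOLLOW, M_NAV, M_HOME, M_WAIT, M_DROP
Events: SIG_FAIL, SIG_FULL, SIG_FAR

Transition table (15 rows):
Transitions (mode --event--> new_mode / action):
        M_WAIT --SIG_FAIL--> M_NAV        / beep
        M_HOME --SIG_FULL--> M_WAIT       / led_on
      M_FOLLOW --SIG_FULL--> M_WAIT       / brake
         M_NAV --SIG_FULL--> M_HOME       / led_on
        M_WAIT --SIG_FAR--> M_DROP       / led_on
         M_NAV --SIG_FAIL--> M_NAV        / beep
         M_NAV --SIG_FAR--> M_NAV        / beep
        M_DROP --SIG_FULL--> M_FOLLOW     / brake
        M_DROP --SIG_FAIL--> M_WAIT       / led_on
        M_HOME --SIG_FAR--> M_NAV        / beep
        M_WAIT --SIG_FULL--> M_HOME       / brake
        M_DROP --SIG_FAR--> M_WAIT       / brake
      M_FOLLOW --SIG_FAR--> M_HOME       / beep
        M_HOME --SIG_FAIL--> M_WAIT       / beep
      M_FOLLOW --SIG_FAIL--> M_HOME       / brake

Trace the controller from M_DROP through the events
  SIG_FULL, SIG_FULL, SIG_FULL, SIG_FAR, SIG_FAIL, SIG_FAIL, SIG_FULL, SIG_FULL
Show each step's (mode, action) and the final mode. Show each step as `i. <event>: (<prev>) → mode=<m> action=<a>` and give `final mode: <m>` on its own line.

final mode: M_WAIT

1. SIG_FULL: (M_DROP) → mode=M_FOLLOW action=brake
2. SIG_FULL: (M_FOLLOW) → mode=M_WAIT action=brake
3. SIG_FULL: (M_WAIT) → mode=M_HOME action=brake
4. SIG_FAR: (M_HOME) → mode=M_NAV action=beep
5. SIG_FAIL: (M_NAV) → mode=M_NAV action=beep
6. SIG_FAIL: (M_NAV) → mode=M_NAV action=beep
7. SIG_FULL: (M_NAV) → mode=M_HOME action=led_on
8. SIG_FULL: (M_HOME) → mode=M_WAIT action=led_on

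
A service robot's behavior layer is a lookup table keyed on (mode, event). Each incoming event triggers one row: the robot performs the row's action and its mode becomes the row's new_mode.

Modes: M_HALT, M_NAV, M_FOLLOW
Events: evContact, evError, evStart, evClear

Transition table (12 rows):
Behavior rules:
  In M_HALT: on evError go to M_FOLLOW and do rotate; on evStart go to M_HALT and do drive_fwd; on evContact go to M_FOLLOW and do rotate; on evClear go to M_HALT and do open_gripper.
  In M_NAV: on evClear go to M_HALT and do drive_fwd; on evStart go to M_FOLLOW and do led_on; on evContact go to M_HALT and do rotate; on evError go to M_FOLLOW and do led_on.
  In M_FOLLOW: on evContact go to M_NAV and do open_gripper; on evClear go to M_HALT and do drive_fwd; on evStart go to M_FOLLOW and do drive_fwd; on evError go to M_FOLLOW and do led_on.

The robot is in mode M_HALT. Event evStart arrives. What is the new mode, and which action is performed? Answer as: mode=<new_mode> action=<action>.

mode=M_HALT action=drive_fwd

current mode = M_HALT; filter table to that mode:
  (M_HALT, evError) → (M_FOLLOW, rotate)
  (M_HALT, evStart) → (M_HALT, drive_fwd)  ← event matches
  (M_HALT, evContact) → (M_FOLLOW, rotate)
  (M_HALT, evClear) → (M_HALT, open_gripper)
event = evStart selects (M_HALT, drive_fwd)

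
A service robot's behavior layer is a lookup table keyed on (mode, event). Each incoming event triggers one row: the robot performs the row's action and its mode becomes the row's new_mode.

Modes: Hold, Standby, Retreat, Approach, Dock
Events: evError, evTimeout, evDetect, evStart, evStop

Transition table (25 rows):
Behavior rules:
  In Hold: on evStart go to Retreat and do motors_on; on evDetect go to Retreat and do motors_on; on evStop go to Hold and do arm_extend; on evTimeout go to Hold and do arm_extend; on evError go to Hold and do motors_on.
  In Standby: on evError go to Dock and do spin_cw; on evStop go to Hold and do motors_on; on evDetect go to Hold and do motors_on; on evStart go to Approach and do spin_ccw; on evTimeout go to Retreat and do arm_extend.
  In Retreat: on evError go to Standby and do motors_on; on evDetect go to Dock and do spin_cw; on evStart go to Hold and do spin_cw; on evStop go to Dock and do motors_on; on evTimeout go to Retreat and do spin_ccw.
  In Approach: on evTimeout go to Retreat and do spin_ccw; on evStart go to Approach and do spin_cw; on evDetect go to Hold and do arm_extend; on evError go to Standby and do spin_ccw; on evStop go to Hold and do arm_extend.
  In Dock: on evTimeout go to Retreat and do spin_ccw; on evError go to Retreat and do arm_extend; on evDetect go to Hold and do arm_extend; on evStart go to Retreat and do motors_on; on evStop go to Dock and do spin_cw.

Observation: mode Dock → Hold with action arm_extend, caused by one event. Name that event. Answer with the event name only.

try evError: (Dock, evError) → (Retreat, arm_extend)
try evTimeout: (Dock, evTimeout) → (Retreat, spin_ccw)
try evDetect: (Dock, evDetect) → (Hold, arm_extend)  ← matches
try evStart: (Dock, evStart) → (Retreat, motors_on)
try evStop: (Dock, evStop) → (Dock, spin_cw)

evDetect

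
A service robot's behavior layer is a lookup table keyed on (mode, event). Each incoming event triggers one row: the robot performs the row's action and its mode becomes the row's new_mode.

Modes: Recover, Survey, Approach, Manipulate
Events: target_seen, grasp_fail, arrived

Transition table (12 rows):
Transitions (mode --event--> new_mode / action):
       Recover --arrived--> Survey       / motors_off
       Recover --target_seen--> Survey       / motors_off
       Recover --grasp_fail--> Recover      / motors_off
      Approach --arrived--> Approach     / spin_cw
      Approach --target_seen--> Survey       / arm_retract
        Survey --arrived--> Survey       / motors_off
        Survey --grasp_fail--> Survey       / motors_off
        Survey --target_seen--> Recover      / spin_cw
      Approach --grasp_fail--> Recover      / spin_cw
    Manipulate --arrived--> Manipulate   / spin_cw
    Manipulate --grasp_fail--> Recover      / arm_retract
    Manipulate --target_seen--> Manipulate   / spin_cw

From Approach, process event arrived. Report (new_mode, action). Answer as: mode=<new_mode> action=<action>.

mode=Approach action=spin_cw

current mode = Approach; filter table to that mode:
  (Approach, arrived) → (Approach, spin_cw)  ← event matches
  (Approach, target_seen) → (Survey, arm_retract)
  (Approach, grasp_fail) → (Recover, spin_cw)
event = arrived selects (Approach, spin_cw)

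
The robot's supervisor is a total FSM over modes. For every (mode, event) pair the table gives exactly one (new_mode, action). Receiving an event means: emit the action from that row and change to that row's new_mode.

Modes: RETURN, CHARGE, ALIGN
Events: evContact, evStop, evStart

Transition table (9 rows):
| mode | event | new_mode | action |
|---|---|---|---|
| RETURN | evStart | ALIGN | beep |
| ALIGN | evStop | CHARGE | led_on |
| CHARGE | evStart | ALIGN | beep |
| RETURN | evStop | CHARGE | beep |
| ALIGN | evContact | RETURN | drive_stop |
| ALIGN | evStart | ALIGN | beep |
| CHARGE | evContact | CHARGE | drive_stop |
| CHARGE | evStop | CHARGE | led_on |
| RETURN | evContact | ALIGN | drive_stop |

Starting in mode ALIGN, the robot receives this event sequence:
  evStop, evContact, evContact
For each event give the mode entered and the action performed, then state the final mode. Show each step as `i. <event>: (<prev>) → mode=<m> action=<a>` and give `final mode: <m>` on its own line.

1. evStop: (ALIGN) → mode=CHARGE action=led_on
2. evContact: (CHARGE) → mode=CHARGE action=drive_stop
3. evContact: (CHARGE) → mode=CHARGE action=drive_stop

final mode: CHARGE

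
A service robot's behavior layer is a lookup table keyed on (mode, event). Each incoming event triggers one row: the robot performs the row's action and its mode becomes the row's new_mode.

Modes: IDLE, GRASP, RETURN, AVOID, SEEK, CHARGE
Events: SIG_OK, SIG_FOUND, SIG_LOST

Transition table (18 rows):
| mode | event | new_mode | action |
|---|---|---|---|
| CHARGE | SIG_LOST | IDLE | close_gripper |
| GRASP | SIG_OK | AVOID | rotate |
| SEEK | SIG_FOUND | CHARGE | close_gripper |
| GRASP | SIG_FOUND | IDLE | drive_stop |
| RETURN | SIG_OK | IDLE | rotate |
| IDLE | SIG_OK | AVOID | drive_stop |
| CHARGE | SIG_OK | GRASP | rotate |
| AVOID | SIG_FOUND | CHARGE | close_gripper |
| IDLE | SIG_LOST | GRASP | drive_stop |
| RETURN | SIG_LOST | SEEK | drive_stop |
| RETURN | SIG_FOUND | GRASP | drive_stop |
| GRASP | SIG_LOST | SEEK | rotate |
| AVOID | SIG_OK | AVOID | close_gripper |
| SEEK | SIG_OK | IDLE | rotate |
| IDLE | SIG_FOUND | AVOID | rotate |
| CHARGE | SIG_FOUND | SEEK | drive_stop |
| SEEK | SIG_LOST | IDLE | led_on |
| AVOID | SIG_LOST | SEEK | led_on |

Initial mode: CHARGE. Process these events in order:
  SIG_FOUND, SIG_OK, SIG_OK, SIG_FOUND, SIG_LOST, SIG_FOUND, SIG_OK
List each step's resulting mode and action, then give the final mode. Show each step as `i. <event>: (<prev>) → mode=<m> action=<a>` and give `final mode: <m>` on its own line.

final mode: AVOID

1. SIG_FOUND: (CHARGE) → mode=SEEK action=drive_stop
2. SIG_OK: (SEEK) → mode=IDLE action=rotate
3. SIG_OK: (IDLE) → mode=AVOID action=drive_stop
4. SIG_FOUND: (AVOID) → mode=CHARGE action=close_gripper
5. SIG_LOST: (CHARGE) → mode=IDLE action=close_gripper
6. SIG_FOUND: (IDLE) → mode=AVOID action=rotate
7. SIG_OK: (AVOID) → mode=AVOID action=close_gripper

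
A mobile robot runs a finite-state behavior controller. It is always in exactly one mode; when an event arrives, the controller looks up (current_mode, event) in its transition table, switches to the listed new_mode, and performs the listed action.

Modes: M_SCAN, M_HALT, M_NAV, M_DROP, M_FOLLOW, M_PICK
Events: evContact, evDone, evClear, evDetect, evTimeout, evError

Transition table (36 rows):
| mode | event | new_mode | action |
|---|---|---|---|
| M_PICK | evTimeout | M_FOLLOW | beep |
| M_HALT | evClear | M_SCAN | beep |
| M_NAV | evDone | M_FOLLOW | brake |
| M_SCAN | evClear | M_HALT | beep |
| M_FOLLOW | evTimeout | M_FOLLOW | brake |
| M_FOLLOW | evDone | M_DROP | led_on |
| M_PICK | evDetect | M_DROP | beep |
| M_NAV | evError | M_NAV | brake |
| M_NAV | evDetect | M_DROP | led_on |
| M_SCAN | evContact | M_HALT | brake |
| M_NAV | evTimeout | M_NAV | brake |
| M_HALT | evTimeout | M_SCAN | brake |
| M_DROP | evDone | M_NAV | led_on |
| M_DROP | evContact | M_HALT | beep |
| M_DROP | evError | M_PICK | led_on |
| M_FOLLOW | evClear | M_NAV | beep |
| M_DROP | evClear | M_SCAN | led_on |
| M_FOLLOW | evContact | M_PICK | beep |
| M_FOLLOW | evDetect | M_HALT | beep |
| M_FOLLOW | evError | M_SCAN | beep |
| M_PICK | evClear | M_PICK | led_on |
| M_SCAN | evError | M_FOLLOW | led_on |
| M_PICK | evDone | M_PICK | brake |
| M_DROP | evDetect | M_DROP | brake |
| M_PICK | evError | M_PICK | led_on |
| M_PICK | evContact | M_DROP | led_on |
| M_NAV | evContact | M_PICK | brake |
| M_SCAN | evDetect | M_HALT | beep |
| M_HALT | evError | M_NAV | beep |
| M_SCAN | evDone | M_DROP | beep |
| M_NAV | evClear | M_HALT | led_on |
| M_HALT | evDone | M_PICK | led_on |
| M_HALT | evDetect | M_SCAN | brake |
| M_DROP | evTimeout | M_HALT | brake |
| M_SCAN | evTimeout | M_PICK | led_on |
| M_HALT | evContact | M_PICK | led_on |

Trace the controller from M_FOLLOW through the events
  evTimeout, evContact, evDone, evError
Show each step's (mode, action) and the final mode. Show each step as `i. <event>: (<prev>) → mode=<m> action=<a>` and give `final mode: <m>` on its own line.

final mode: M_PICK

1. evTimeout: (M_FOLLOW) → mode=M_FOLLOW action=brake
2. evContact: (M_FOLLOW) → mode=M_PICK action=beep
3. evDone: (M_PICK) → mode=M_PICK action=brake
4. evError: (M_PICK) → mode=M_PICK action=led_on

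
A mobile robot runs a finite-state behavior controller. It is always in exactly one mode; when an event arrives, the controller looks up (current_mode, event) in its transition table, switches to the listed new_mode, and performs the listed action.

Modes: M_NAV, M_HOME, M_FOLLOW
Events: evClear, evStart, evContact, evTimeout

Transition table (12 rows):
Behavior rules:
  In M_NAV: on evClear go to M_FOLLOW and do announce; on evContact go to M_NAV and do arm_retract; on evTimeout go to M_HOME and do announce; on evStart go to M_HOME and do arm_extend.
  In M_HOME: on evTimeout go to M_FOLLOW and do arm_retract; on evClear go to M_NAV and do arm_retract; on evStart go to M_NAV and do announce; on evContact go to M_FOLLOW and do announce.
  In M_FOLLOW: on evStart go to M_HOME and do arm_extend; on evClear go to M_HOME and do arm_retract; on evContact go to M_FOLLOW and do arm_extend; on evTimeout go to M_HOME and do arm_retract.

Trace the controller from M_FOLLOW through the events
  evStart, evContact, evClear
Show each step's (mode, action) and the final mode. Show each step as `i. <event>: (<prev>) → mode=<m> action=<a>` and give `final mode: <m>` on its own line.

final mode: M_HOME

1. evStart: (M_FOLLOW) → mode=M_HOME action=arm_extend
2. evContact: (M_HOME) → mode=M_FOLLOW action=announce
3. evClear: (M_FOLLOW) → mode=M_HOME action=arm_retract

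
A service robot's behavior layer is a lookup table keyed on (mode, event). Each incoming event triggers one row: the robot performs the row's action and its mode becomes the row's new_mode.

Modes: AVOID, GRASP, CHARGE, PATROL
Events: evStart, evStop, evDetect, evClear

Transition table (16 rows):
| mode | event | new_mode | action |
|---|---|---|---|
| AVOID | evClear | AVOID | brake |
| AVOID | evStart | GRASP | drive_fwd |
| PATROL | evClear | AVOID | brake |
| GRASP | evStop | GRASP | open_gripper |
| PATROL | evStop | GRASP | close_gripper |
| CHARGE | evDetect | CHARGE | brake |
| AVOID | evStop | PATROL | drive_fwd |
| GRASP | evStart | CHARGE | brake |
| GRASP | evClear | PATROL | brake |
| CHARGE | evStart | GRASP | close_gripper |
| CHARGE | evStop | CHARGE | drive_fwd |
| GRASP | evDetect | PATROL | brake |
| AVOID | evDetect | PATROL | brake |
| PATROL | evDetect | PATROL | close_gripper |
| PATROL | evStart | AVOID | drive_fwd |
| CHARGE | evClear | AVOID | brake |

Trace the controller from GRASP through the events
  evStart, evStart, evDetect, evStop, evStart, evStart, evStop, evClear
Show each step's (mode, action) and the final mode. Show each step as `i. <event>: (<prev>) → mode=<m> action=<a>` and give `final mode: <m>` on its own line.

final mode: PATROL

1. evStart: (GRASP) → mode=CHARGE action=brake
2. evStart: (CHARGE) → mode=GRASP action=close_gripper
3. evDetect: (GRASP) → mode=PATROL action=brake
4. evStop: (PATROL) → mode=GRASP action=close_gripper
5. evStart: (GRASP) → mode=CHARGE action=brake
6. evStart: (CHARGE) → mode=GRASP action=close_gripper
7. evStop: (GRASP) → mode=GRASP action=open_gripper
8. evClear: (GRASP) → mode=PATROL action=brake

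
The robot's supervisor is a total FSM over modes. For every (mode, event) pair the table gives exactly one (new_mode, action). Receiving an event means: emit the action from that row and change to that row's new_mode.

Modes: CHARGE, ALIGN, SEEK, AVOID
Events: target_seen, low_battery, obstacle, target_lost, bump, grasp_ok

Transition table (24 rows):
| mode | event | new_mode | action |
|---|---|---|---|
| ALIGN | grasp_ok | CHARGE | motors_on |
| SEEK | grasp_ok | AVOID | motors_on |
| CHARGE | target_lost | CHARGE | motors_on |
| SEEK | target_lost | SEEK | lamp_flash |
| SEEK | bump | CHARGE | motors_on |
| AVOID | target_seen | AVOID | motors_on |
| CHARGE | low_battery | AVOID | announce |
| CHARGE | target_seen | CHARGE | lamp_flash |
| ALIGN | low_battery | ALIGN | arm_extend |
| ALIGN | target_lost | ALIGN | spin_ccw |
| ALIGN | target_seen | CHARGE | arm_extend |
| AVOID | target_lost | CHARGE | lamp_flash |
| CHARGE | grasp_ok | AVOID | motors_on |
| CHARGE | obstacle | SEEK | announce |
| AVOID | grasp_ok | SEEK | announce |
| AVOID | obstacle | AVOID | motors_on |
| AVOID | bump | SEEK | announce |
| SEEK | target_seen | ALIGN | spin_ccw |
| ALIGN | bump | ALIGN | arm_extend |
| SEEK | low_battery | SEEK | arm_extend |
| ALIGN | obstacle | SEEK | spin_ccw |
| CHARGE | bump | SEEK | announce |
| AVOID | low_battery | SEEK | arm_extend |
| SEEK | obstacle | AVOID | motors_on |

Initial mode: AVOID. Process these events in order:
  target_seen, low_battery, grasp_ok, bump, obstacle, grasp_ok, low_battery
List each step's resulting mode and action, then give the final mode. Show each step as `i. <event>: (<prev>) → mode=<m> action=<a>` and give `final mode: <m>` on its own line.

final mode: SEEK

1. target_seen: (AVOID) → mode=AVOID action=motors_on
2. low_battery: (AVOID) → mode=SEEK action=arm_extend
3. grasp_ok: (SEEK) → mode=AVOID action=motors_on
4. bump: (AVOID) → mode=SEEK action=announce
5. obstacle: (SEEK) → mode=AVOID action=motors_on
6. grasp_ok: (AVOID) → mode=SEEK action=announce
7. low_battery: (SEEK) → mode=SEEK action=arm_extend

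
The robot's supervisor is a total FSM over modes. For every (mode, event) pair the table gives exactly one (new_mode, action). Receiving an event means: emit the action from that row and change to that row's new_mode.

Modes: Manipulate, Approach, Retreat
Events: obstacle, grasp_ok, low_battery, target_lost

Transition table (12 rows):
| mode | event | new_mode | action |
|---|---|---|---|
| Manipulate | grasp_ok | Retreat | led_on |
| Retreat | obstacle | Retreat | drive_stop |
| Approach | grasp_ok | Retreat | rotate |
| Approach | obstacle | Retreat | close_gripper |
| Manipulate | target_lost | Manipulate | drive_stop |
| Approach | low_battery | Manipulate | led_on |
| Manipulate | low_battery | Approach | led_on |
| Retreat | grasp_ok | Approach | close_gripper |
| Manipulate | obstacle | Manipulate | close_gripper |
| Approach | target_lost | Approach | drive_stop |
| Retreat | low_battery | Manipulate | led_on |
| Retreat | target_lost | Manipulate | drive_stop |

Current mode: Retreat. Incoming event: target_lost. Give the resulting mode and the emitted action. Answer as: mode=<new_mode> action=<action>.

current mode = Retreat; filter table to that mode:
  (Retreat, obstacle) → (Retreat, drive_stop)
  (Retreat, grasp_ok) → (Approach, close_gripper)
  (Retreat, low_battery) → (Manipulate, led_on)
  (Retreat, target_lost) → (Manipulate, drive_stop)  ← event matches
event = target_lost selects (Manipulate, drive_stop)

mode=Manipulate action=drive_stop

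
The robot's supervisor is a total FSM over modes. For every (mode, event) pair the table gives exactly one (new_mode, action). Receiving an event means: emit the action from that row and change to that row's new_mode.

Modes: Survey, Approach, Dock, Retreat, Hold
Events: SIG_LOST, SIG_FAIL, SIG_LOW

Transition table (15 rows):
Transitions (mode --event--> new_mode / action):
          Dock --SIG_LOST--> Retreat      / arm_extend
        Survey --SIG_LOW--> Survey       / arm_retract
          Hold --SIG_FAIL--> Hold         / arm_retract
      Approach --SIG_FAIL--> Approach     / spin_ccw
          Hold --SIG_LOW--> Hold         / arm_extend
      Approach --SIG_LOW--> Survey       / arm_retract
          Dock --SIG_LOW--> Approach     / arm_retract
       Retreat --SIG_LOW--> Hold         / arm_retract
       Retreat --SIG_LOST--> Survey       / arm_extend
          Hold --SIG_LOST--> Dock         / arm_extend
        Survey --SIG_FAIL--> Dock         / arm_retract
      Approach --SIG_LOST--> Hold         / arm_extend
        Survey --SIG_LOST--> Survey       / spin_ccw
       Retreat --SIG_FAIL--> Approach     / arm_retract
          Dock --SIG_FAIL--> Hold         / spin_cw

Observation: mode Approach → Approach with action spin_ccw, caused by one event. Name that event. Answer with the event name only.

try SIG_LOST: (Approach, SIG_LOST) → (Hold, arm_extend)
try SIG_FAIL: (Approach, SIG_FAIL) → (Approach, spin_ccw)  ← matches
try SIG_LOW: (Approach, SIG_LOW) → (Survey, arm_retract)

SIG_FAIL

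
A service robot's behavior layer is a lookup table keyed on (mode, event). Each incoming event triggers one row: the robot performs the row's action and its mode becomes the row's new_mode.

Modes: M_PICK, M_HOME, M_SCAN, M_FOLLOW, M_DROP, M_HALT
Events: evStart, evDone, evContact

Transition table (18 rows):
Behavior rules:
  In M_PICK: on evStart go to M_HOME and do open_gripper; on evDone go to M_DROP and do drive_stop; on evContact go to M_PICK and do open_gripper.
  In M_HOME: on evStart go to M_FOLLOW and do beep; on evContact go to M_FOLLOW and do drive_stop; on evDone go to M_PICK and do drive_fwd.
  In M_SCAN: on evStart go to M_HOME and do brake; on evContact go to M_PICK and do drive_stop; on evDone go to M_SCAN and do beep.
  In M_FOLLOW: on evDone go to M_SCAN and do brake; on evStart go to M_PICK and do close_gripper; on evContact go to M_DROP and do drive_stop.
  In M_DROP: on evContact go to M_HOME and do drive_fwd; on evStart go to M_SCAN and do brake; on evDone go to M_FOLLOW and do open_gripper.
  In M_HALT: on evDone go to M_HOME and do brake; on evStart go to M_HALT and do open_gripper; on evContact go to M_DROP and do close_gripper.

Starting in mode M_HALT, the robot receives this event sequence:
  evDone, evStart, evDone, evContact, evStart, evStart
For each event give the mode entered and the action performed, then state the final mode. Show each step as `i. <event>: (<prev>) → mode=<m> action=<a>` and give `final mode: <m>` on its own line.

1. evDone: (M_HALT) → mode=M_HOME action=brake
2. evStart: (M_HOME) → mode=M_FOLLOW action=beep
3. evDone: (M_FOLLOW) → mode=M_SCAN action=brake
4. evContact: (M_SCAN) → mode=M_PICK action=drive_stop
5. evStart: (M_PICK) → mode=M_HOME action=open_gripper
6. evStart: (M_HOME) → mode=M_FOLLOW action=beep

final mode: M_FOLLOW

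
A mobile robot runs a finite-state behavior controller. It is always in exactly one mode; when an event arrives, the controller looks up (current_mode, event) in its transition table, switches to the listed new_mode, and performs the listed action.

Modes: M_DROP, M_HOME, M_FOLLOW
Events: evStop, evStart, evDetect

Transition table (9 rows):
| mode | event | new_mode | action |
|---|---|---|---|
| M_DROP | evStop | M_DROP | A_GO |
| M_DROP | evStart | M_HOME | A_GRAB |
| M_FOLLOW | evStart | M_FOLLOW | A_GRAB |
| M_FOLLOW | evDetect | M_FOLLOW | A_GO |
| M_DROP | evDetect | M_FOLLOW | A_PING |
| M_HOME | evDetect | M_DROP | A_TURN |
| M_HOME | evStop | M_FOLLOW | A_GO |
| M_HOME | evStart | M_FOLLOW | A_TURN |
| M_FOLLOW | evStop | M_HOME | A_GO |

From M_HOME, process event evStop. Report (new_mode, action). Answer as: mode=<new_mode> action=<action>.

current mode = M_HOME; filter table to that mode:
  (M_HOME, evDetect) → (M_DROP, A_TURN)
  (M_HOME, evStop) → (M_FOLLOW, A_GO)  ← event matches
  (M_HOME, evStart) → (M_FOLLOW, A_TURN)
event = evStop selects (M_FOLLOW, A_GO)

mode=M_FOLLOW action=A_GO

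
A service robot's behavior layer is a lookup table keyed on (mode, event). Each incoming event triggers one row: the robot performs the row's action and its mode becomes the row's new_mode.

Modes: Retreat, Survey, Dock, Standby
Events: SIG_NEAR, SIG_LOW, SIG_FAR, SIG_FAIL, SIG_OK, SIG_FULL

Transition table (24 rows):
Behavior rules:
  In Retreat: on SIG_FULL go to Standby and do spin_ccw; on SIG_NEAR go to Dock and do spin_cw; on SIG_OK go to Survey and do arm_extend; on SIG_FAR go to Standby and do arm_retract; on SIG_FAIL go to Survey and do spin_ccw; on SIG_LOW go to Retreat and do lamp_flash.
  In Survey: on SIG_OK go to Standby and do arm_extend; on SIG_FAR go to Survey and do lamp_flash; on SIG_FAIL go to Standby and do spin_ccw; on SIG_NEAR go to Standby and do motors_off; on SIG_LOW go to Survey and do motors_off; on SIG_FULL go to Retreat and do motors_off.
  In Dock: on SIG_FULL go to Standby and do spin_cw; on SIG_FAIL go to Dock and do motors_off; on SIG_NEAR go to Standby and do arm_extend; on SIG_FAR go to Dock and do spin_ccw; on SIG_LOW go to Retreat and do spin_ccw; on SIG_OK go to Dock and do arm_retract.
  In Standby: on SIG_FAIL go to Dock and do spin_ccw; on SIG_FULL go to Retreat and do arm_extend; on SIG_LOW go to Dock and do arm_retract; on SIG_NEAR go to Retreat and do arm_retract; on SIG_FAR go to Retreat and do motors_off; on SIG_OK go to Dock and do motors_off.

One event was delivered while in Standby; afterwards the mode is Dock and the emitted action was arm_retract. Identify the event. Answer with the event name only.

SIG_LOW

try SIG_NEAR: (Standby, SIG_NEAR) → (Retreat, arm_retract)
try SIG_LOW: (Standby, SIG_LOW) → (Dock, arm_retract)  ← matches
try SIG_FAR: (Standby, SIG_FAR) → (Retreat, motors_off)
try SIG_FAIL: (Standby, SIG_FAIL) → (Dock, spin_ccw)
try SIG_OK: (Standby, SIG_OK) → (Dock, motors_off)
try SIG_FULL: (Standby, SIG_FULL) → (Retreat, arm_extend)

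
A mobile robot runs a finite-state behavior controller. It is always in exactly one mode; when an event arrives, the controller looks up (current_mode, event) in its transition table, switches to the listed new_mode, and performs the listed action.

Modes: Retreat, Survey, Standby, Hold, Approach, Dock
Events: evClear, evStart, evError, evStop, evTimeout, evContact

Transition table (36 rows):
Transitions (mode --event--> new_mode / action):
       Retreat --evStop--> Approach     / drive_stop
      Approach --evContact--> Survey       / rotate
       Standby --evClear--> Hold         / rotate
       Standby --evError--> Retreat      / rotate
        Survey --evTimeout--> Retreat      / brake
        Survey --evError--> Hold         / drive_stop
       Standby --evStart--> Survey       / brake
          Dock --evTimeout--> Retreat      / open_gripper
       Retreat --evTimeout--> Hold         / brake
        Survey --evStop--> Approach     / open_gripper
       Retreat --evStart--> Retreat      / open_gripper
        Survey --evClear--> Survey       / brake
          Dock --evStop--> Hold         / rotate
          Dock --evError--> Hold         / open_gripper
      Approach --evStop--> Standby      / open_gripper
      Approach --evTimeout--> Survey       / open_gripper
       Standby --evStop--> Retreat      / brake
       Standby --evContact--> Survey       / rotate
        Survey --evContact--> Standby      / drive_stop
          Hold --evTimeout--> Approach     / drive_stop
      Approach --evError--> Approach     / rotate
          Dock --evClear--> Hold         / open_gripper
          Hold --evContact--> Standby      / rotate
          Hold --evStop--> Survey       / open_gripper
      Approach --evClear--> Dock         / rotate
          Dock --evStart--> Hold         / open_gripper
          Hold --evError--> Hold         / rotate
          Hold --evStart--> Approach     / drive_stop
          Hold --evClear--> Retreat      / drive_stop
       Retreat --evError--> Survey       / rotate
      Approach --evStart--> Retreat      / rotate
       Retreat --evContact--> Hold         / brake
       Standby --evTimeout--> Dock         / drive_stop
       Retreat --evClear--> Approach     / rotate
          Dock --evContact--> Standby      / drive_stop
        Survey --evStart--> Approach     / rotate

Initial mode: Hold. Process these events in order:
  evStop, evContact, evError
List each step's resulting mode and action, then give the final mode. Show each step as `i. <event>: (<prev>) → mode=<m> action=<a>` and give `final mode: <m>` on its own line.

1. evStop: (Hold) → mode=Survey action=open_gripper
2. evContact: (Survey) → mode=Standby action=drive_stop
3. evError: (Standby) → mode=Retreat action=rotate

final mode: Retreat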